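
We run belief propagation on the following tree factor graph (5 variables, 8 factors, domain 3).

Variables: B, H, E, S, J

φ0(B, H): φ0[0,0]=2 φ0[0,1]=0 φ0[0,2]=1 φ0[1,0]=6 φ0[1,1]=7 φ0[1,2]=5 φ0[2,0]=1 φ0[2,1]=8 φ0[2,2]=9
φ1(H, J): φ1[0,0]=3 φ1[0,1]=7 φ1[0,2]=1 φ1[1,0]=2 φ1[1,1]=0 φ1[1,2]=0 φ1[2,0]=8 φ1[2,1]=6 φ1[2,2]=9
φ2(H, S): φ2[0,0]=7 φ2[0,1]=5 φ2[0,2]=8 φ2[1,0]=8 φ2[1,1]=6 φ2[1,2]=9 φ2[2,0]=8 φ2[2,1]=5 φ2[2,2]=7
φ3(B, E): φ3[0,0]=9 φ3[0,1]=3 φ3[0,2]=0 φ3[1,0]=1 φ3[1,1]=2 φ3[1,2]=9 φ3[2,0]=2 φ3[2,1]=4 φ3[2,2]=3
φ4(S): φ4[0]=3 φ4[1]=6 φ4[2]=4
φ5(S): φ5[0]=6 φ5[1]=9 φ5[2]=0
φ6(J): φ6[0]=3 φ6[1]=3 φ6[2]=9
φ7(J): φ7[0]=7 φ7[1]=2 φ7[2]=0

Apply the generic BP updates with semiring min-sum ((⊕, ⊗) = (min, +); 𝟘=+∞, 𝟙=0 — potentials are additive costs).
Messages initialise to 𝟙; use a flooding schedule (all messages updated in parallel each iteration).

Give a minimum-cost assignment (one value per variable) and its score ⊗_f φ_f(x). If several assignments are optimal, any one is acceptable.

assignment: (B=0, H=1, E=2, S=2, J=1); score = 18

init: all messages = 𝟙 over 3 values
r1 m[φ0→B] = [0, 5, 1]
r1 m[φ0→H] = [1, 0, 1]
r1 m[φ1→H] = [1, 0, 6]
r1 m[φ1→J] = [2, 0, 0]
r1 m[φ2→H] = [5, 6, 5]
r1 m[φ2→S] = [7, 5, 7]
r1 m[φ3→B] = [0, 1, 2]
r1 m[φ3→E] = [1, 2, 0]
r1 m[φ4→S] = [3, 6, 4]
r1 m[φ5→S] = [6, 9, 0]
r1 m[φ6→J] = [3, 3, 9]
r1 m[φ7→J] = [7, 2, 0]
r1 m[B→φ0] = [0, 0, 0]
r1 m[B→φ3] = [0, 0, 0]
r1 m[H→φ0] = [0, 0, 0]
r1 m[H→φ1] = [0, 0, 0]
r1 m[H→φ2] = [0, 0, 0]
r1 m[E→φ3] = [0, 0, 0]
r1 m[S→φ2] = [0, 0, 0]
r1 m[S→φ4] = [0, 0, 0]
r1 m[S→φ5] = [0, 0, 0]
r1 m[J→φ1] = [0, 0, 0]
r1 m[J→φ6] = [0, 0, 0]
r1 m[J→φ7] = [0, 0, 0]
r2 m[φ0→B] = [0, 5, 1]
r2 m[φ0→H] = [1, 0, 1]
r2 m[φ1→H] = [1, 0, 6]
r2 m[φ1→J] = [2, 0, 0]
r2 m[φ2→H] = [5, 6, 5]
r2 m[φ2→S] = [7, 5, 7]
r2 m[φ3→B] = [0, 1, 2]
r2 m[φ3→E] = [1, 2, 0]
r2 m[φ4→S] = [3, 6, 4]
r2 m[φ5→S] = [6, 9, 0]
r2 m[φ6→J] = [3, 3, 9]
r2 m[φ7→J] = [7, 2, 0]
r2 m[B→φ0] = [0, 1, 2]
r2 m[B→φ3] = [0, 5, 1]
r2 m[H→φ0] = [6, 6, 11]
r2 m[H→φ1] = [6, 6, 6]
r2 m[H→φ2] = [2, 0, 7]
r2 m[E→φ3] = [0, 0, 0]
r2 m[S→φ2] = [9, 15, 4]
r2 m[S→φ4] = [13, 14, 7]
r2 m[S→φ5] = [10, 11, 11]
r2 m[J→φ1] = [10, 5, 9]
r2 m[J→φ6] = [9, 2, 0]
r2 m[J→φ7] = [5, 3, 9]
r3 m[φ0→B] = [6, 12, 7]
r3 m[φ0→H] = [2, 0, 1]
r3 m[φ1→H] = [10, 5, 11]
r3 m[φ1→J] = [8, 6, 6]
r3 m[φ2→H] = [12, 13, 11]
r3 m[φ2→S] = [8, 6, 9]
r3 m[φ3→B] = [0, 1, 2]
r3 m[φ3→E] = [3, 3, 0]
r3 m[φ4→S] = [3, 6, 4]
r3 m[φ5→S] = [6, 9, 0]
r3 m[φ6→J] = [3, 3, 9]
r3 m[φ7→J] = [7, 2, 0]
r3 m[B→φ0] = [0, 1, 2]
r3 m[B→φ3] = [0, 5, 1]
r3 m[H→φ0] = [6, 6, 11]
r3 m[H→φ1] = [6, 6, 6]
r3 m[H→φ2] = [2, 0, 7]
r3 m[E→φ3] = [0, 0, 0]
r3 m[S→φ2] = [9, 15, 4]
r3 m[S→φ4] = [13, 14, 7]
r3 m[S→φ5] = [10, 11, 11]
r3 m[J→φ1] = [10, 5, 9]
r3 m[J→φ6] = [9, 2, 0]
r3 m[J→φ7] = [5, 3, 9]
r4 m[φ0→B] = [6, 12, 7]
r4 m[φ0→H] = [2, 0, 1]
r4 m[φ1→H] = [10, 5, 11]
r4 m[φ1→J] = [8, 6, 6]
r4 m[φ2→H] = [12, 13, 11]
r4 m[φ2→S] = [8, 6, 9]
r4 m[φ3→B] = [0, 1, 2]
r4 m[φ3→E] = [3, 3, 0]
r4 m[φ4→S] = [3, 6, 4]
r4 m[φ5→S] = [6, 9, 0]
r4 m[φ6→J] = [3, 3, 9]
r4 m[φ7→J] = [7, 2, 0]
r4 m[B→φ0] = [0, 1, 2]
r4 m[B→φ3] = [6, 12, 7]
r4 m[H→φ0] = [22, 18, 22]
r4 m[H→φ1] = [14, 13, 12]
r4 m[H→φ2] = [12, 5, 12]
r4 m[E→φ3] = [0, 0, 0]
r4 m[S→φ2] = [9, 15, 4]
r4 m[S→φ4] = [14, 15, 9]
r4 m[S→φ5] = [11, 12, 13]
r4 m[J→φ1] = [10, 5, 9]
r4 m[J→φ6] = [15, 8, 6]
r4 m[J→φ7] = [11, 9, 15]
r5 m[φ0→B] = [18, 25, 23]
r5 m[φ0→H] = [2, 0, 1]
r5 m[φ1→H] = [10, 5, 11]
r5 m[φ1→J] = [15, 13, 13]
r5 m[φ2→H] = [12, 13, 11]
r5 m[φ2→S] = [13, 11, 14]
r5 m[φ3→B] = [0, 1, 2]
r5 m[φ3→E] = [9, 9, 6]
r5 m[φ4→S] = [3, 6, 4]
r5 m[φ5→S] = [6, 9, 0]
r5 m[φ6→J] = [3, 3, 9]
r5 m[φ7→J] = [7, 2, 0]
r5 m[B→φ0] = [0, 1, 2]
r5 m[B→φ3] = [6, 12, 7]
r5 m[H→φ0] = [22, 18, 22]
r5 m[H→φ1] = [14, 13, 12]
r5 m[H→φ2] = [12, 5, 12]
r5 m[E→φ3] = [0, 0, 0]
r5 m[S→φ2] = [9, 15, 4]
r5 m[S→φ4] = [14, 15, 9]
r5 m[S→φ5] = [11, 12, 13]
r5 m[J→φ1] = [10, 5, 9]
r5 m[J→φ6] = [15, 8, 6]
r5 m[J→φ7] = [11, 9, 15]
r6 m[φ0→B] = [18, 25, 23]
r6 m[φ0→H] = [2, 0, 1]
r6 m[φ1→H] = [10, 5, 11]
r6 m[φ1→J] = [15, 13, 13]
r6 m[φ2→H] = [12, 13, 11]
r6 m[φ2→S] = [13, 11, 14]
r6 m[φ3→B] = [0, 1, 2]
r6 m[φ3→E] = [9, 9, 6]
r6 m[φ4→S] = [3, 6, 4]
r6 m[φ5→S] = [6, 9, 0]
r6 m[φ6→J] = [3, 3, 9]
r6 m[φ7→J] = [7, 2, 0]
r6 m[B→φ0] = [0, 1, 2]
r6 m[B→φ3] = [18, 25, 23]
r6 m[H→φ0] = [22, 18, 22]
r6 m[H→φ1] = [14, 13, 12]
r6 m[H→φ2] = [12, 5, 12]
r6 m[E→φ3] = [0, 0, 0]
r6 m[S→φ2] = [9, 15, 4]
r6 m[S→φ4] = [19, 20, 14]
r6 m[S→φ5] = [16, 17, 18]
r6 m[J→φ1] = [10, 5, 9]
r6 m[J→φ6] = [22, 15, 13]
r6 m[J→φ7] = [18, 16, 22]
r7 m[φ0→B] = [18, 25, 23]
r7 m[φ0→H] = [2, 0, 1]
r7 m[φ1→H] = [10, 5, 11]
r7 m[φ1→J] = [15, 13, 13]
r7 m[φ2→H] = [12, 13, 11]
r7 m[φ2→S] = [13, 11, 14]
r7 m[φ3→B] = [0, 1, 2]
r7 m[φ3→E] = [25, 21, 18]
r7 m[φ4→S] = [3, 6, 4]
r7 m[φ5→S] = [6, 9, 0]
r7 m[φ6→J] = [3, 3, 9]
r7 m[φ7→J] = [7, 2, 0]
r7 m[B→φ0] = [0, 1, 2]
r7 m[B→φ3] = [18, 25, 23]
r7 m[H→φ0] = [22, 18, 22]
r7 m[H→φ1] = [14, 13, 12]
r7 m[H→φ2] = [12, 5, 12]
r7 m[E→φ3] = [0, 0, 0]
r7 m[S→φ2] = [9, 15, 4]
r7 m[S→φ4] = [19, 20, 14]
r7 m[S→φ5] = [16, 17, 18]
r7 m[J→φ1] = [10, 5, 9]
r7 m[J→φ6] = [22, 15, 13]
r7 m[J→φ7] = [18, 16, 22]
r8 m[φ0→B] = [18, 25, 23]
r8 m[φ0→H] = [2, 0, 1]
r8 m[φ1→H] = [10, 5, 11]
r8 m[φ1→J] = [15, 13, 13]
r8 m[φ2→H] = [12, 13, 11]
r8 m[φ2→S] = [13, 11, 14]
r8 m[φ3→B] = [0, 1, 2]
r8 m[φ3→E] = [25, 21, 18]
r8 m[φ4→S] = [3, 6, 4]
r8 m[φ5→S] = [6, 9, 0]
r8 m[φ6→J] = [3, 3, 9]
r8 m[φ7→J] = [7, 2, 0]
r8 m[B→φ0] = [0, 1, 2]
r8 m[B→φ3] = [18, 25, 23]
r8 m[H→φ0] = [22, 18, 22]
r8 m[H→φ1] = [14, 13, 12]
r8 m[H→φ2] = [12, 5, 12]
r8 m[E→φ3] = [0, 0, 0]
r8 m[S→φ2] = [9, 15, 4]
r8 m[S→φ4] = [19, 20, 14]
r8 m[S→φ5] = [16, 17, 18]
r8 m[J→φ1] = [10, 5, 9]
r8 m[J→φ6] = [22, 15, 13]
r8 m[J→φ7] = [18, 16, 22]
fixed point reached at round 8
traceback from B: (B=0, H=1, E=2, S=2, J=1), score=18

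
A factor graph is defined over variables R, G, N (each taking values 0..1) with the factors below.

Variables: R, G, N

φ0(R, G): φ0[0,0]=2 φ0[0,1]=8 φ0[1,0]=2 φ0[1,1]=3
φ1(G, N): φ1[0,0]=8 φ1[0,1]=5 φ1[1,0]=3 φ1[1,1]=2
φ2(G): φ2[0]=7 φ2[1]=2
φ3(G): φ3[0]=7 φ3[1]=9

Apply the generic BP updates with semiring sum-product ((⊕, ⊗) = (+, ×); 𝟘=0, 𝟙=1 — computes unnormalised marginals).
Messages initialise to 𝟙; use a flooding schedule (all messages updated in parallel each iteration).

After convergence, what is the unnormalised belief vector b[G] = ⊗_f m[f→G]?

b[G] = [2548, 990]

init: all messages = 𝟙 over 2 values
r1 m[φ0→R] = [10, 5]
r1 m[φ0→G] = [4, 11]
r1 m[φ1→G] = [13, 5]
r1 m[φ1→N] = [11, 7]
r1 m[φ2→G] = [7, 2]
r1 m[φ3→G] = [7, 9]
r1 m[R→φ0] = [1, 1]
r1 m[G→φ0] = [1, 1]
r1 m[G→φ1] = [1, 1]
r1 m[G→φ2] = [1, 1]
r1 m[G→φ3] = [1, 1]
r1 m[N→φ1] = [1, 1]
r2 m[φ0→R] = [10, 5]
r2 m[φ0→G] = [4, 11]
r2 m[φ1→G] = [13, 5]
r2 m[φ1→N] = [11, 7]
r2 m[φ2→G] = [7, 2]
r2 m[φ3→G] = [7, 9]
r2 m[R→φ0] = [1, 1]
r2 m[G→φ0] = [637, 90]
r2 m[G→φ1] = [196, 198]
r2 m[G→φ2] = [364, 495]
r2 m[G→φ3] = [364, 110]
r2 m[N→φ1] = [1, 1]
r3 m[φ0→R] = [1994, 1544]
r3 m[φ0→G] = [4, 11]
r3 m[φ1→G] = [13, 5]
r3 m[φ1→N] = [2162, 1376]
r3 m[φ2→G] = [7, 2]
r3 m[φ3→G] = [7, 9]
r3 m[R→φ0] = [1, 1]
r3 m[G→φ0] = [637, 90]
r3 m[G→φ1] = [196, 198]
r3 m[G→φ2] = [364, 495]
r3 m[G→φ3] = [364, 110]
r3 m[N→φ1] = [1, 1]
r4 m[φ0→R] = [1994, 1544]
r4 m[φ0→G] = [4, 11]
r4 m[φ1→G] = [13, 5]
r4 m[φ1→N] = [2162, 1376]
r4 m[φ2→G] = [7, 2]
r4 m[φ3→G] = [7, 9]
r4 m[R→φ0] = [1, 1]
r4 m[G→φ0] = [637, 90]
r4 m[G→φ1] = [196, 198]
r4 m[G→φ2] = [364, 495]
r4 m[G→φ3] = [364, 110]
r4 m[N→φ1] = [1, 1]
fixed point reached at round 4
b[G] = ⊗ incoming = [2548, 990]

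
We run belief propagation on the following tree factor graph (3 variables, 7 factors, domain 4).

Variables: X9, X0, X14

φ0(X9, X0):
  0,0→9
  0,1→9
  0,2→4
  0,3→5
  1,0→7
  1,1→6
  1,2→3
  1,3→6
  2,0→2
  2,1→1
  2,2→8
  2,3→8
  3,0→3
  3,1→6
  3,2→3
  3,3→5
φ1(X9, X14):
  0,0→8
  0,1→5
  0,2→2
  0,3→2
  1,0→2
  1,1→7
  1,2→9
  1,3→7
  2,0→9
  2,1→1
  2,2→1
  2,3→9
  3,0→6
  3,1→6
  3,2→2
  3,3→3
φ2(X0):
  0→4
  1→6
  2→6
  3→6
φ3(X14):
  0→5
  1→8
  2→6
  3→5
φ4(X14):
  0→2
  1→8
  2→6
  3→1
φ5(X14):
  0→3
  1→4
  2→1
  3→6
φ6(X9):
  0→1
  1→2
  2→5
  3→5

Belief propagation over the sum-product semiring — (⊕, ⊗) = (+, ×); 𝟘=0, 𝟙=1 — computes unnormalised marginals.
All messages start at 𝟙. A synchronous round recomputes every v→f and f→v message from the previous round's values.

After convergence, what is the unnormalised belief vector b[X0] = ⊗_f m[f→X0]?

init: all messages = 𝟙 over 4 values
r1 m[φ0→X9] = [27, 22, 19, 17]
r1 m[φ0→X0] = [21, 22, 18, 24]
r1 m[φ1→X9] = [17, 25, 20, 17]
r1 m[φ1→X14] = [25, 19, 14, 21]
r1 m[φ2→X0] = [4, 6, 6, 6]
r1 m[φ3→X14] = [5, 8, 6, 5]
r1 m[φ4→X14] = [2, 8, 6, 1]
r1 m[φ5→X14] = [3, 4, 1, 6]
r1 m[φ6→X9] = [1, 2, 5, 5]
r1 m[X9→φ0] = [1, 1, 1, 1]
r1 m[X9→φ1] = [1, 1, 1, 1]
r1 m[X9→φ6] = [1, 1, 1, 1]
r1 m[X0→φ0] = [1, 1, 1, 1]
r1 m[X0→φ2] = [1, 1, 1, 1]
r1 m[X14→φ1] = [1, 1, 1, 1]
r1 m[X14→φ3] = [1, 1, 1, 1]
r1 m[X14→φ4] = [1, 1, 1, 1]
r1 m[X14→φ5] = [1, 1, 1, 1]
r2 m[φ0→X9] = [27, 22, 19, 17]
r2 m[φ0→X0] = [21, 22, 18, 24]
r2 m[φ1→X9] = [17, 25, 20, 17]
r2 m[φ1→X14] = [25, 19, 14, 21]
r2 m[φ2→X0] = [4, 6, 6, 6]
r2 m[φ3→X14] = [5, 8, 6, 5]
r2 m[φ4→X14] = [2, 8, 6, 1]
r2 m[φ5→X14] = [3, 4, 1, 6]
r2 m[φ6→X9] = [1, 2, 5, 5]
r2 m[X9→φ0] = [17, 50, 100, 85]
r2 m[X9→φ1] = [27, 44, 95, 85]
r2 m[X9→φ6] = [459, 550, 380, 289]
r2 m[X0→φ0] = [4, 6, 6, 6]
r2 m[X0→φ2] = [21, 22, 18, 24]
r2 m[X14→φ1] = [30, 256, 36, 30]
r2 m[X14→φ3] = [150, 608, 84, 126]
r2 m[X14→φ4] = [375, 608, 84, 630]
r2 m[X14→φ5] = [250, 1216, 504, 105]
r3 m[φ0→X9] = [144, 118, 110, 96]
r3 m[φ0→X0] = [958, 1063, 1273, 1610]
r3 m[φ1→X9] = [1652, 2386, 832, 1878]
r3 m[φ1→X14] = [1669, 1048, 715, 1472]
r3 m[φ2→X0] = [4, 6, 6, 6]
r3 m[φ3→X14] = [5, 8, 6, 5]
r3 m[φ4→X14] = [2, 8, 6, 1]
r3 m[φ5→X14] = [3, 4, 1, 6]
r3 m[φ6→X9] = [1, 2, 5, 5]
r3 m[X9→φ0] = [17, 50, 100, 85]
r3 m[X9→φ1] = [27, 44, 95, 85]
r3 m[X9→φ6] = [459, 550, 380, 289]
r3 m[X0→φ0] = [4, 6, 6, 6]
r3 m[X0→φ2] = [21, 22, 18, 24]
r3 m[X14→φ1] = [30, 256, 36, 30]
r3 m[X14→φ3] = [150, 608, 84, 126]
r3 m[X14→φ4] = [375, 608, 84, 630]
r3 m[X14→φ5] = [250, 1216, 504, 105]
r4 m[φ0→X9] = [144, 118, 110, 96]
r4 m[φ0→X0] = [958, 1063, 1273, 1610]
r4 m[φ1→X9] = [1652, 2386, 832, 1878]
r4 m[φ1→X14] = [1669, 1048, 715, 1472]
r4 m[φ2→X0] = [4, 6, 6, 6]
r4 m[φ3→X14] = [5, 8, 6, 5]
r4 m[φ4→X14] = [2, 8, 6, 1]
r4 m[φ5→X14] = [3, 4, 1, 6]
r4 m[φ6→X9] = [1, 2, 5, 5]
r4 m[X9→φ0] = [1652, 4772, 4160, 9390]
r4 m[X9→φ1] = [144, 236, 550, 480]
r4 m[X9→φ6] = [237888, 281548, 91520, 180288]
r4 m[X0→φ0] = [4, 6, 6, 6]
r4 m[X0→φ2] = [958, 1063, 1273, 1610]
r4 m[X14→φ1] = [30, 256, 36, 30]
r4 m[X14→φ3] = [10014, 33536, 4290, 8832]
r4 m[X14→φ4] = [25035, 33536, 4290, 44160]
r4 m[X14→φ5] = [16690, 67072, 25740, 7360]
r5 m[φ0→X9] = [144, 118, 110, 96]
r5 m[φ0→X0] = [84762, 104000, 82374, 117122]
r5 m[φ1→X9] = [1652, 2386, 832, 1878]
r5 m[φ1→X14] = [9454, 5802, 3922, 8330]
r5 m[φ2→X0] = [4, 6, 6, 6]
r5 m[φ3→X14] = [5, 8, 6, 5]
r5 m[φ4→X14] = [2, 8, 6, 1]
r5 m[φ5→X14] = [3, 4, 1, 6]
r5 m[φ6→X9] = [1, 2, 5, 5]
r5 m[X9→φ0] = [1652, 4772, 4160, 9390]
r5 m[X9→φ1] = [144, 236, 550, 480]
r5 m[X9→φ6] = [237888, 281548, 91520, 180288]
r5 m[X0→φ0] = [4, 6, 6, 6]
r5 m[X0→φ2] = [958, 1063, 1273, 1610]
r5 m[X14→φ1] = [30, 256, 36, 30]
r5 m[X14→φ3] = [10014, 33536, 4290, 8832]
r5 m[X14→φ4] = [25035, 33536, 4290, 44160]
r5 m[X14→φ5] = [16690, 67072, 25740, 7360]
r6 m[φ0→X9] = [144, 118, 110, 96]
r6 m[φ0→X0] = [84762, 104000, 82374, 117122]
r6 m[φ1→X9] = [1652, 2386, 832, 1878]
r6 m[φ1→X14] = [9454, 5802, 3922, 8330]
r6 m[φ2→X0] = [4, 6, 6, 6]
r6 m[φ3→X14] = [5, 8, 6, 5]
r6 m[φ4→X14] = [2, 8, 6, 1]
r6 m[φ5→X14] = [3, 4, 1, 6]
r6 m[φ6→X9] = [1, 2, 5, 5]
r6 m[X9→φ0] = [1652, 4772, 4160, 9390]
r6 m[X9→φ1] = [144, 236, 550, 480]
r6 m[X9→φ6] = [237888, 281548, 91520, 180288]
r6 m[X0→φ0] = [4, 6, 6, 6]
r6 m[X0→φ2] = [84762, 104000, 82374, 117122]
r6 m[X14→φ1] = [30, 256, 36, 30]
r6 m[X14→φ3] = [56724, 185664, 23532, 49980]
r6 m[X14→φ4] = [141810, 185664, 23532, 249900]
r6 m[X14→φ5] = [94540, 371328, 141192, 41650]
r7 m[φ0→X9] = [144, 118, 110, 96]
r7 m[φ0→X0] = [84762, 104000, 82374, 117122]
r7 m[φ1→X9] = [1652, 2386, 832, 1878]
r7 m[φ1→X14] = [9454, 5802, 3922, 8330]
r7 m[φ2→X0] = [4, 6, 6, 6]
r7 m[φ3→X14] = [5, 8, 6, 5]
r7 m[φ4→X14] = [2, 8, 6, 1]
r7 m[φ5→X14] = [3, 4, 1, 6]
r7 m[φ6→X9] = [1, 2, 5, 5]
r7 m[X9→φ0] = [1652, 4772, 4160, 9390]
r7 m[X9→φ1] = [144, 236, 550, 480]
r7 m[X9→φ6] = [237888, 281548, 91520, 180288]
r7 m[X0→φ0] = [4, 6, 6, 6]
r7 m[X0→φ2] = [84762, 104000, 82374, 117122]
r7 m[X14→φ1] = [30, 256, 36, 30]
r7 m[X14→φ3] = [56724, 185664, 23532, 49980]
r7 m[X14→φ4] = [141810, 185664, 23532, 249900]
r7 m[X14→φ5] = [94540, 371328, 141192, 41650]
fixed point reached at round 7
b[X0] = ⊗ incoming = [339048, 624000, 494244, 702732]

b[X0] = [339048, 624000, 494244, 702732]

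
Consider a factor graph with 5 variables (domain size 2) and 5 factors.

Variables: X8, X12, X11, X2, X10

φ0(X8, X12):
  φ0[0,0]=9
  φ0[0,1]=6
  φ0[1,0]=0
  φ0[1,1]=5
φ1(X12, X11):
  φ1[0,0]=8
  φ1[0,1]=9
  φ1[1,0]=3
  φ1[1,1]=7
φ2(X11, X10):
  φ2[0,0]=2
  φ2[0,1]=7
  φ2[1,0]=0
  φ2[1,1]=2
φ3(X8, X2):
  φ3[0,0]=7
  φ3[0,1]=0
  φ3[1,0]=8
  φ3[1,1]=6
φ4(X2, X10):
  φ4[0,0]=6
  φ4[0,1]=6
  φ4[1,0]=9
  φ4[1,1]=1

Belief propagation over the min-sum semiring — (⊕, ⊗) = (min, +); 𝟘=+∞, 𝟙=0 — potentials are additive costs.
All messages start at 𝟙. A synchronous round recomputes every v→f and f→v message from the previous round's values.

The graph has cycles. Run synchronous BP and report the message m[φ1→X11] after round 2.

message @ round 2 = [3, 7]

init: all messages = 𝟙 over 2 values
r1 m[φ0→X8] = [6, 0]
r1 m[φ0→X12] = [0, 5]
r1 m[φ1→X12] = [8, 3]
r1 m[φ1→X11] = [3, 7]
r1 m[φ2→X11] = [2, 0]
r1 m[φ2→X10] = [0, 2]
r1 m[φ3→X8] = [0, 6]
r1 m[φ3→X2] = [7, 0]
r1 m[φ4→X2] = [6, 1]
r1 m[φ4→X10] = [6, 1]
r1 m[X8→φ0] = [0, 0]
r1 m[X8→φ3] = [0, 0]
r1 m[X12→φ0] = [0, 0]
r1 m[X12→φ1] = [0, 0]
r1 m[X11→φ1] = [0, 0]
r1 m[X11→φ2] = [0, 0]
r1 m[X2→φ3] = [0, 0]
r1 m[X2→φ4] = [0, 0]
r1 m[X10→φ2] = [0, 0]
r1 m[X10→φ4] = [0, 0]
r2 m[φ0→X8] = [6, 0]
r2 m[φ0→X12] = [0, 5]
r2 m[φ1→X12] = [8, 3]
r2 m[φ1→X11] = [3, 7]
r2 m[φ2→X11] = [2, 0]
r2 m[φ2→X10] = [0, 2]
r2 m[φ3→X8] = [0, 6]
r2 m[φ3→X2] = [7, 0]
r2 m[φ4→X2] = [6, 1]
r2 m[φ4→X10] = [6, 1]
r2 m[X8→φ0] = [0, 6]
r2 m[X8→φ3] = [6, 0]
r2 m[X12→φ0] = [8, 3]
r2 m[X12→φ1] = [0, 5]
r2 m[X11→φ1] = [2, 0]
r2 m[X11→φ2] = [3, 7]
r2 m[X2→φ3] = [6, 1]
r2 m[X2→φ4] = [7, 0]
r2 m[X10→φ2] = [6, 1]
r2 m[X10→φ4] = [0, 2]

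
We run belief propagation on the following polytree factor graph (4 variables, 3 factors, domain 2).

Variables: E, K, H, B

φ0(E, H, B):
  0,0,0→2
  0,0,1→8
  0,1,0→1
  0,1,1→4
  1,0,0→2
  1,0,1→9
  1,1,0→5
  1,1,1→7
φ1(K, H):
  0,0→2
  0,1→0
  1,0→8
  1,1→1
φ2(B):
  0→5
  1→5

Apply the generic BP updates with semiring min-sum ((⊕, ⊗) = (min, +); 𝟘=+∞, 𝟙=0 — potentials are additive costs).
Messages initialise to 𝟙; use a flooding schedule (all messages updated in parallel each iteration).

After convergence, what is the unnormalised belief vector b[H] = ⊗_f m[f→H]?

init: all messages = 𝟙 over 2 values
r1 m[φ0→E] = [1, 2]
r1 m[φ0→H] = [2, 1]
r1 m[φ0→B] = [1, 4]
r1 m[φ1→K] = [0, 1]
r1 m[φ1→H] = [2, 0]
r1 m[φ2→B] = [5, 5]
r1 m[E→φ0] = [0, 0]
r1 m[K→φ1] = [0, 0]
r1 m[H→φ0] = [0, 0]
r1 m[H→φ1] = [0, 0]
r1 m[B→φ0] = [0, 0]
r1 m[B→φ2] = [0, 0]
r2 m[φ0→E] = [1, 2]
r2 m[φ0→H] = [2, 1]
r2 m[φ0→B] = [1, 4]
r2 m[φ1→K] = [0, 1]
r2 m[φ1→H] = [2, 0]
r2 m[φ2→B] = [5, 5]
r2 m[E→φ0] = [0, 0]
r2 m[K→φ1] = [0, 0]
r2 m[H→φ0] = [2, 0]
r2 m[H→φ1] = [2, 1]
r2 m[B→φ0] = [5, 5]
r2 m[B→φ2] = [1, 4]
r3 m[φ0→E] = [6, 9]
r3 m[φ0→H] = [7, 6]
r3 m[φ0→B] = [1, 4]
r3 m[φ1→K] = [1, 2]
r3 m[φ1→H] = [2, 0]
r3 m[φ2→B] = [5, 5]
r3 m[E→φ0] = [0, 0]
r3 m[K→φ1] = [0, 0]
r3 m[H→φ0] = [2, 0]
r3 m[H→φ1] = [2, 1]
r3 m[B→φ0] = [5, 5]
r3 m[B→φ2] = [1, 4]
r4 m[φ0→E] = [6, 9]
r4 m[φ0→H] = [7, 6]
r4 m[φ0→B] = [1, 4]
r4 m[φ1→K] = [1, 2]
r4 m[φ1→H] = [2, 0]
r4 m[φ2→B] = [5, 5]
r4 m[E→φ0] = [0, 0]
r4 m[K→φ1] = [0, 0]
r4 m[H→φ0] = [2, 0]
r4 m[H→φ1] = [7, 6]
r4 m[B→φ0] = [5, 5]
r4 m[B→φ2] = [1, 4]
r5 m[φ0→E] = [6, 9]
r5 m[φ0→H] = [7, 6]
r5 m[φ0→B] = [1, 4]
r5 m[φ1→K] = [6, 7]
r5 m[φ1→H] = [2, 0]
r5 m[φ2→B] = [5, 5]
r5 m[E→φ0] = [0, 0]
r5 m[K→φ1] = [0, 0]
r5 m[H→φ0] = [2, 0]
r5 m[H→φ1] = [7, 6]
r5 m[B→φ0] = [5, 5]
r5 m[B→φ2] = [1, 4]
r6 m[φ0→E] = [6, 9]
r6 m[φ0→H] = [7, 6]
r6 m[φ0→B] = [1, 4]
r6 m[φ1→K] = [6, 7]
r6 m[φ1→H] = [2, 0]
r6 m[φ2→B] = [5, 5]
r6 m[E→φ0] = [0, 0]
r6 m[K→φ1] = [0, 0]
r6 m[H→φ0] = [2, 0]
r6 m[H→φ1] = [7, 6]
r6 m[B→φ0] = [5, 5]
r6 m[B→φ2] = [1, 4]
fixed point reached at round 6
b[H] = ⊗ incoming = [9, 6]

b[H] = [9, 6]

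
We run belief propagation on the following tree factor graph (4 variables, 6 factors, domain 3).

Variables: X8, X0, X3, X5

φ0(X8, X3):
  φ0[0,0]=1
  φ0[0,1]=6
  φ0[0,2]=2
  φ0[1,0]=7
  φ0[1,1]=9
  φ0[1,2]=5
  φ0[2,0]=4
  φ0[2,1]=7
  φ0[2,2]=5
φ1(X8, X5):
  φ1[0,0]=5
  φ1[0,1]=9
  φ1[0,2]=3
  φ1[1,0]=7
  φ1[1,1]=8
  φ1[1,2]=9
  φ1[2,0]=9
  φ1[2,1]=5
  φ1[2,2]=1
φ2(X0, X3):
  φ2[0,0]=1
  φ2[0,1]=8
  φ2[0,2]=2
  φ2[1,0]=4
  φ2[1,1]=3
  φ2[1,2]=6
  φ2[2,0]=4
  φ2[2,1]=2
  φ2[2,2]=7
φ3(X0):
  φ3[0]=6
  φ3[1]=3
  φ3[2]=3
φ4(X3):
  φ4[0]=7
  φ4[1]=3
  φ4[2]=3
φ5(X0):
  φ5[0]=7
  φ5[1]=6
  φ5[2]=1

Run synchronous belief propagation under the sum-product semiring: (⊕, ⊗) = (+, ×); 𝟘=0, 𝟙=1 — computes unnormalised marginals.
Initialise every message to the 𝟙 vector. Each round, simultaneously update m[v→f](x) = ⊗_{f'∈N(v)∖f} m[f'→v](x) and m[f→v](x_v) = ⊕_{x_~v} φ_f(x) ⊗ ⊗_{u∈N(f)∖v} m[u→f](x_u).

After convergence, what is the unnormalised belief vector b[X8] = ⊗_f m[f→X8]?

b[X8] = [157896, 481464, 225585]

init: all messages = 𝟙 over 3 values
r1 m[φ0→X8] = [9, 21, 16]
r1 m[φ0→X3] = [12, 22, 12]
r1 m[φ1→X8] = [17, 24, 15]
r1 m[φ1→X5] = [21, 22, 13]
r1 m[φ2→X0] = [11, 13, 13]
r1 m[φ2→X3] = [9, 13, 15]
r1 m[φ3→X0] = [6, 3, 3]
r1 m[φ4→X3] = [7, 3, 3]
r1 m[φ5→X0] = [7, 6, 1]
r1 m[X8→φ0] = [1, 1, 1]
r1 m[X8→φ1] = [1, 1, 1]
r1 m[X0→φ2] = [1, 1, 1]
r1 m[X0→φ3] = [1, 1, 1]
r1 m[X0→φ5] = [1, 1, 1]
r1 m[X3→φ0] = [1, 1, 1]
r1 m[X3→φ2] = [1, 1, 1]
r1 m[X3→φ4] = [1, 1, 1]
r1 m[X5→φ1] = [1, 1, 1]
r2 m[φ0→X8] = [9, 21, 16]
r2 m[φ0→X3] = [12, 22, 12]
r2 m[φ1→X8] = [17, 24, 15]
r2 m[φ1→X5] = [21, 22, 13]
r2 m[φ2→X0] = [11, 13, 13]
r2 m[φ2→X3] = [9, 13, 15]
r2 m[φ3→X0] = [6, 3, 3]
r2 m[φ4→X3] = [7, 3, 3]
r2 m[φ5→X0] = [7, 6, 1]
r2 m[X8→φ0] = [17, 24, 15]
r2 m[X8→φ1] = [9, 21, 16]
r2 m[X0→φ2] = [42, 18, 3]
r2 m[X0→φ3] = [77, 78, 13]
r2 m[X0→φ5] = [66, 39, 39]
r2 m[X3→φ0] = [63, 39, 45]
r2 m[X3→φ2] = [84, 66, 36]
r2 m[X3→φ4] = [108, 286, 180]
r2 m[X5→φ1] = [1, 1, 1]
r3 m[φ0→X8] = [387, 1017, 750]
r3 m[φ0→X3] = [245, 423, 229]
r3 m[φ1→X8] = [17, 24, 15]
r3 m[φ1→X5] = [336, 329, 232]
r3 m[φ2→X0] = [684, 750, 720]
r3 m[φ2→X3] = [126, 396, 213]
r3 m[φ3→X0] = [6, 3, 3]
r3 m[φ4→X3] = [7, 3, 3]
r3 m[φ5→X0] = [7, 6, 1]
r3 m[X8→φ0] = [17, 24, 15]
r3 m[X8→φ1] = [9, 21, 16]
r3 m[X0→φ2] = [42, 18, 3]
r3 m[X0→φ3] = [77, 78, 13]
r3 m[X0→φ5] = [66, 39, 39]
r3 m[X3→φ0] = [63, 39, 45]
r3 m[X3→φ2] = [84, 66, 36]
r3 m[X3→φ4] = [108, 286, 180]
r3 m[X5→φ1] = [1, 1, 1]
r4 m[φ0→X8] = [387, 1017, 750]
r4 m[φ0→X3] = [245, 423, 229]
r4 m[φ1→X8] = [17, 24, 15]
r4 m[φ1→X5] = [336, 329, 232]
r4 m[φ2→X0] = [684, 750, 720]
r4 m[φ2→X3] = [126, 396, 213]
r4 m[φ3→X0] = [6, 3, 3]
r4 m[φ4→X3] = [7, 3, 3]
r4 m[φ5→X0] = [7, 6, 1]
r4 m[X8→φ0] = [17, 24, 15]
r4 m[X8→φ1] = [387, 1017, 750]
r4 m[X0→φ2] = [42, 18, 3]
r4 m[X0→φ3] = [4788, 4500, 720]
r4 m[X0→φ5] = [4104, 2250, 2160]
r4 m[X3→φ0] = [882, 1188, 639]
r4 m[X3→φ2] = [1715, 1269, 687]
r4 m[X3→φ4] = [30870, 167508, 48777]
r4 m[X5→φ1] = [1, 1, 1]
r5 m[φ0→X8] = [9288, 20061, 15039]
r5 m[φ0→X3] = [245, 423, 229]
r5 m[φ1→X8] = [17, 24, 15]
r5 m[φ1→X5] = [15804, 15369, 11064]
r5 m[φ2→X0] = [13241, 14789, 14207]
r5 m[φ2→X3] = [126, 396, 213]
r5 m[φ3→X0] = [6, 3, 3]
r5 m[φ4→X3] = [7, 3, 3]
r5 m[φ5→X0] = [7, 6, 1]
r5 m[X8→φ0] = [17, 24, 15]
r5 m[X8→φ1] = [387, 1017, 750]
r5 m[X0→φ2] = [42, 18, 3]
r5 m[X0→φ3] = [4788, 4500, 720]
r5 m[X0→φ5] = [4104, 2250, 2160]
r5 m[X3→φ0] = [882, 1188, 639]
r5 m[X3→φ2] = [1715, 1269, 687]
r5 m[X3→φ4] = [30870, 167508, 48777]
r5 m[X5→φ1] = [1, 1, 1]
r6 m[φ0→X8] = [9288, 20061, 15039]
r6 m[φ0→X3] = [245, 423, 229]
r6 m[φ1→X8] = [17, 24, 15]
r6 m[φ1→X5] = [15804, 15369, 11064]
r6 m[φ2→X0] = [13241, 14789, 14207]
r6 m[φ2→X3] = [126, 396, 213]
r6 m[φ3→X0] = [6, 3, 3]
r6 m[φ4→X3] = [7, 3, 3]
r6 m[φ5→X0] = [7, 6, 1]
r6 m[X8→φ0] = [17, 24, 15]
r6 m[X8→φ1] = [9288, 20061, 15039]
r6 m[X0→φ2] = [42, 18, 3]
r6 m[X0→φ3] = [92687, 88734, 14207]
r6 m[X0→φ5] = [79446, 44367, 42621]
r6 m[X3→φ0] = [882, 1188, 639]
r6 m[X3→φ2] = [1715, 1269, 687]
r6 m[X3→φ4] = [30870, 167508, 48777]
r6 m[X5→φ1] = [1, 1, 1]
r7 m[φ0→X8] = [9288, 20061, 15039]
r7 m[φ0→X3] = [245, 423, 229]
r7 m[φ1→X8] = [17, 24, 15]
r7 m[φ1→X5] = [322218, 319275, 223452]
r7 m[φ2→X0] = [13241, 14789, 14207]
r7 m[φ2→X3] = [126, 396, 213]
r7 m[φ3→X0] = [6, 3, 3]
r7 m[φ4→X3] = [7, 3, 3]
r7 m[φ5→X0] = [7, 6, 1]
r7 m[X8→φ0] = [17, 24, 15]
r7 m[X8→φ1] = [9288, 20061, 15039]
r7 m[X0→φ2] = [42, 18, 3]
r7 m[X0→φ3] = [92687, 88734, 14207]
r7 m[X0→φ5] = [79446, 44367, 42621]
r7 m[X3→φ0] = [882, 1188, 639]
r7 m[X3→φ2] = [1715, 1269, 687]
r7 m[X3→φ4] = [30870, 167508, 48777]
r7 m[X5→φ1] = [1, 1, 1]
r8 m[φ0→X8] = [9288, 20061, 15039]
r8 m[φ0→X3] = [245, 423, 229]
r8 m[φ1→X8] = [17, 24, 15]
r8 m[φ1→X5] = [322218, 319275, 223452]
r8 m[φ2→X0] = [13241, 14789, 14207]
r8 m[φ2→X3] = [126, 396, 213]
r8 m[φ3→X0] = [6, 3, 3]
r8 m[φ4→X3] = [7, 3, 3]
r8 m[φ5→X0] = [7, 6, 1]
r8 m[X8→φ0] = [17, 24, 15]
r8 m[X8→φ1] = [9288, 20061, 15039]
r8 m[X0→φ2] = [42, 18, 3]
r8 m[X0→φ3] = [92687, 88734, 14207]
r8 m[X0→φ5] = [79446, 44367, 42621]
r8 m[X3→φ0] = [882, 1188, 639]
r8 m[X3→φ2] = [1715, 1269, 687]
r8 m[X3→φ4] = [30870, 167508, 48777]
r8 m[X5→φ1] = [1, 1, 1]
fixed point reached at round 8
b[X8] = ⊗ incoming = [157896, 481464, 225585]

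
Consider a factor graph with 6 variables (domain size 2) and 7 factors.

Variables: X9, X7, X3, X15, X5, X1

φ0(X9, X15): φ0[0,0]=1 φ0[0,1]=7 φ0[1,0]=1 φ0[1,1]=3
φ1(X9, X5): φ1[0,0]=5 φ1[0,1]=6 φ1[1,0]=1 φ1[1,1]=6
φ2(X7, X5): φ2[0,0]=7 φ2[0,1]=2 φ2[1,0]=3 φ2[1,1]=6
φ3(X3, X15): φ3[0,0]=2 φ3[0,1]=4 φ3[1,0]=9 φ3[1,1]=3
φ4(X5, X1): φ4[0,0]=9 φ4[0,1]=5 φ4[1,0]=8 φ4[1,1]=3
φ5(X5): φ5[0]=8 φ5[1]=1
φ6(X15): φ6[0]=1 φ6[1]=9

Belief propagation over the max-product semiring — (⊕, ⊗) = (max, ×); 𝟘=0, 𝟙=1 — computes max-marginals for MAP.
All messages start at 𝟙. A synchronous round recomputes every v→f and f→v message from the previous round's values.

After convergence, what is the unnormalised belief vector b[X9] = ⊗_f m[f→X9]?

b[X9] = [635040, 54432]

init: all messages = 𝟙 over 2 values
r1 m[φ0→X9] = [7, 3]
r1 m[φ0→X15] = [1, 7]
r1 m[φ1→X9] = [6, 6]
r1 m[φ1→X5] = [5, 6]
r1 m[φ2→X7] = [7, 6]
r1 m[φ2→X5] = [7, 6]
r1 m[φ3→X3] = [4, 9]
r1 m[φ3→X15] = [9, 4]
r1 m[φ4→X5] = [9, 8]
r1 m[φ4→X1] = [9, 5]
r1 m[φ5→X5] = [8, 1]
r1 m[φ6→X15] = [1, 9]
r1 m[X9→φ0] = [1, 1]
r1 m[X9→φ1] = [1, 1]
r1 m[X7→φ2] = [1, 1]
r1 m[X3→φ3] = [1, 1]
r1 m[X15→φ0] = [1, 1]
r1 m[X15→φ3] = [1, 1]
r1 m[X15→φ6] = [1, 1]
r1 m[X5→φ1] = [1, 1]
r1 m[X5→φ2] = [1, 1]
r1 m[X5→φ4] = [1, 1]
r1 m[X5→φ5] = [1, 1]
r1 m[X1→φ4] = [1, 1]
r2 m[φ0→X9] = [7, 3]
r2 m[φ0→X15] = [1, 7]
r2 m[φ1→X9] = [6, 6]
r2 m[φ1→X5] = [5, 6]
r2 m[φ2→X7] = [7, 6]
r2 m[φ2→X5] = [7, 6]
r2 m[φ3→X3] = [4, 9]
r2 m[φ3→X15] = [9, 4]
r2 m[φ4→X5] = [9, 8]
r2 m[φ4→X1] = [9, 5]
r2 m[φ5→X5] = [8, 1]
r2 m[φ6→X15] = [1, 9]
r2 m[X9→φ0] = [6, 6]
r2 m[X9→φ1] = [7, 3]
r2 m[X7→φ2] = [1, 1]
r2 m[X3→φ3] = [1, 1]
r2 m[X15→φ0] = [9, 36]
r2 m[X15→φ3] = [1, 63]
r2 m[X15→φ6] = [9, 28]
r2 m[X5→φ1] = [504, 48]
r2 m[X5→φ2] = [360, 48]
r2 m[X5→φ4] = [280, 36]
r2 m[X5→φ5] = [315, 288]
r2 m[X1→φ4] = [1, 1]
r3 m[φ0→X9] = [252, 108]
r3 m[φ0→X15] = [6, 42]
r3 m[φ1→X9] = [2520, 504]
r3 m[φ1→X5] = [35, 42]
r3 m[φ2→X7] = [2520, 1080]
r3 m[φ2→X5] = [7, 6]
r3 m[φ3→X3] = [252, 189]
r3 m[φ3→X15] = [9, 4]
r3 m[φ4→X5] = [9, 8]
r3 m[φ4→X1] = [2520, 1400]
r3 m[φ5→X5] = [8, 1]
r3 m[φ6→X15] = [1, 9]
r3 m[X9→φ0] = [6, 6]
r3 m[X9→φ1] = [7, 3]
r3 m[X7→φ2] = [1, 1]
r3 m[X3→φ3] = [1, 1]
r3 m[X15→φ0] = [9, 36]
r3 m[X15→φ3] = [1, 63]
r3 m[X15→φ6] = [9, 28]
r3 m[X5→φ1] = [504, 48]
r3 m[X5→φ2] = [360, 48]
r3 m[X5→φ4] = [280, 36]
r3 m[X5→φ5] = [315, 288]
r3 m[X1→φ4] = [1, 1]
r4 m[φ0→X9] = [252, 108]
r4 m[φ0→X15] = [6, 42]
r4 m[φ1→X9] = [2520, 504]
r4 m[φ1→X5] = [35, 42]
r4 m[φ2→X7] = [2520, 1080]
r4 m[φ2→X5] = [7, 6]
r4 m[φ3→X3] = [252, 189]
r4 m[φ3→X15] = [9, 4]
r4 m[φ4→X5] = [9, 8]
r4 m[φ4→X1] = [2520, 1400]
r4 m[φ5→X5] = [8, 1]
r4 m[φ6→X15] = [1, 9]
r4 m[X9→φ0] = [2520, 504]
r4 m[X9→φ1] = [252, 108]
r4 m[X7→φ2] = [1, 1]
r4 m[X3→φ3] = [1, 1]
r4 m[X15→φ0] = [9, 36]
r4 m[X15→φ3] = [6, 378]
r4 m[X15→φ6] = [54, 168]
r4 m[X5→φ1] = [504, 48]
r4 m[X5→φ2] = [2520, 336]
r4 m[X5→φ4] = [1960, 252]
r4 m[X5→φ5] = [2205, 2016]
r4 m[X1→φ4] = [1, 1]
r5 m[φ0→X9] = [252, 108]
r5 m[φ0→X15] = [2520, 17640]
r5 m[φ1→X9] = [2520, 504]
r5 m[φ1→X5] = [1260, 1512]
r5 m[φ2→X7] = [17640, 7560]
r5 m[φ2→X5] = [7, 6]
r5 m[φ3→X3] = [1512, 1134]
r5 m[φ3→X15] = [9, 4]
r5 m[φ4→X5] = [9, 8]
r5 m[φ4→X1] = [17640, 9800]
r5 m[φ5→X5] = [8, 1]
r5 m[φ6→X15] = [1, 9]
r5 m[X9→φ0] = [2520, 504]
r5 m[X9→φ1] = [252, 108]
r5 m[X7→φ2] = [1, 1]
r5 m[X3→φ3] = [1, 1]
r5 m[X15→φ0] = [9, 36]
r5 m[X15→φ3] = [6, 378]
r5 m[X15→φ6] = [54, 168]
r5 m[X5→φ1] = [504, 48]
r5 m[X5→φ2] = [2520, 336]
r5 m[X5→φ4] = [1960, 252]
r5 m[X5→φ5] = [2205, 2016]
r5 m[X1→φ4] = [1, 1]
r6 m[φ0→X9] = [252, 108]
r6 m[φ0→X15] = [2520, 17640]
r6 m[φ1→X9] = [2520, 504]
r6 m[φ1→X5] = [1260, 1512]
r6 m[φ2→X7] = [17640, 7560]
r6 m[φ2→X5] = [7, 6]
r6 m[φ3→X3] = [1512, 1134]
r6 m[φ3→X15] = [9, 4]
r6 m[φ4→X5] = [9, 8]
r6 m[φ4→X1] = [17640, 9800]
r6 m[φ5→X5] = [8, 1]
r6 m[φ6→X15] = [1, 9]
r6 m[X9→φ0] = [2520, 504]
r6 m[X9→φ1] = [252, 108]
r6 m[X7→φ2] = [1, 1]
r6 m[X3→φ3] = [1, 1]
r6 m[X15→φ0] = [9, 36]
r6 m[X15→φ3] = [2520, 158760]
r6 m[X15→φ6] = [22680, 70560]
r6 m[X5→φ1] = [504, 48]
r6 m[X5→φ2] = [90720, 12096]
r6 m[X5→φ4] = [70560, 9072]
r6 m[X5→φ5] = [79380, 72576]
r6 m[X1→φ4] = [1, 1]
r7 m[φ0→X9] = [252, 108]
r7 m[φ0→X15] = [2520, 17640]
r7 m[φ1→X9] = [2520, 504]
r7 m[φ1→X5] = [1260, 1512]
r7 m[φ2→X7] = [635040, 272160]
r7 m[φ2→X5] = [7, 6]
r7 m[φ3→X3] = [635040, 476280]
r7 m[φ3→X15] = [9, 4]
r7 m[φ4→X5] = [9, 8]
r7 m[φ4→X1] = [635040, 352800]
r7 m[φ5→X5] = [8, 1]
r7 m[φ6→X15] = [1, 9]
r7 m[X9→φ0] = [2520, 504]
r7 m[X9→φ1] = [252, 108]
r7 m[X7→φ2] = [1, 1]
r7 m[X3→φ3] = [1, 1]
r7 m[X15→φ0] = [9, 36]
r7 m[X15→φ3] = [2520, 158760]
r7 m[X15→φ6] = [22680, 70560]
r7 m[X5→φ1] = [504, 48]
r7 m[X5→φ2] = [90720, 12096]
r7 m[X5→φ4] = [70560, 9072]
r7 m[X5→φ5] = [79380, 72576]
r7 m[X1→φ4] = [1, 1]
r8 m[φ0→X9] = [252, 108]
r8 m[φ0→X15] = [2520, 17640]
r8 m[φ1→X9] = [2520, 504]
r8 m[φ1→X5] = [1260, 1512]
r8 m[φ2→X7] = [635040, 272160]
r8 m[φ2→X5] = [7, 6]
r8 m[φ3→X3] = [635040, 476280]
r8 m[φ3→X15] = [9, 4]
r8 m[φ4→X5] = [9, 8]
r8 m[φ4→X1] = [635040, 352800]
r8 m[φ5→X5] = [8, 1]
r8 m[φ6→X15] = [1, 9]
r8 m[X9→φ0] = [2520, 504]
r8 m[X9→φ1] = [252, 108]
r8 m[X7→φ2] = [1, 1]
r8 m[X3→φ3] = [1, 1]
r8 m[X15→φ0] = [9, 36]
r8 m[X15→φ3] = [2520, 158760]
r8 m[X15→φ6] = [22680, 70560]
r8 m[X5→φ1] = [504, 48]
r8 m[X5→φ2] = [90720, 12096]
r8 m[X5→φ4] = [70560, 9072]
r8 m[X5→φ5] = [79380, 72576]
r8 m[X1→φ4] = [1, 1]
fixed point reached at round 8
b[X9] = ⊗ incoming = [635040, 54432]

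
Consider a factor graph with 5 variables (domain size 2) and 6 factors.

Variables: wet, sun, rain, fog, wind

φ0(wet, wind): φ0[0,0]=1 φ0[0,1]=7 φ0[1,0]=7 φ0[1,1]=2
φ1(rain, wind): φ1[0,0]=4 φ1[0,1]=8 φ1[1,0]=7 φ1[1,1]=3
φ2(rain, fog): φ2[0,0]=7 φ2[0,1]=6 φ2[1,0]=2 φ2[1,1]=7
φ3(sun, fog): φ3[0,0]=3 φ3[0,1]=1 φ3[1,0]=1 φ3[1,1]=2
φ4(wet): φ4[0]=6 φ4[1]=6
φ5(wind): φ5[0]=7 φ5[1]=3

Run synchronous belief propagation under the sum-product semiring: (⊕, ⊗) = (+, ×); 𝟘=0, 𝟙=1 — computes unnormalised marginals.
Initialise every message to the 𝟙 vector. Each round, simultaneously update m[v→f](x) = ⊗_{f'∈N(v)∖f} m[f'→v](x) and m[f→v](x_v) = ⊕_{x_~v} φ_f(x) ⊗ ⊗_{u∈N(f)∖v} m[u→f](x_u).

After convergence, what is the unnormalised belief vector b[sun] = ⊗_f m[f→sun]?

b[sun] = [108174, 95568]

init: all messages = 𝟙 over 2 values
r1 m[φ0→wet] = [8, 9]
r1 m[φ0→wind] = [8, 9]
r1 m[φ1→rain] = [12, 10]
r1 m[φ1→wind] = [11, 11]
r1 m[φ2→rain] = [13, 9]
r1 m[φ2→fog] = [9, 13]
r1 m[φ3→sun] = [4, 3]
r1 m[φ3→fog] = [4, 3]
r1 m[φ4→wet] = [6, 6]
r1 m[φ5→wind] = [7, 3]
r1 m[wet→φ0] = [1, 1]
r1 m[wet→φ4] = [1, 1]
r1 m[sun→φ3] = [1, 1]
r1 m[rain→φ1] = [1, 1]
r1 m[rain→φ2] = [1, 1]
r1 m[fog→φ2] = [1, 1]
r1 m[fog→φ3] = [1, 1]
r1 m[wind→φ0] = [1, 1]
r1 m[wind→φ1] = [1, 1]
r1 m[wind→φ5] = [1, 1]
r2 m[φ0→wet] = [8, 9]
r2 m[φ0→wind] = [8, 9]
r2 m[φ1→rain] = [12, 10]
r2 m[φ1→wind] = [11, 11]
r2 m[φ2→rain] = [13, 9]
r2 m[φ2→fog] = [9, 13]
r2 m[φ3→sun] = [4, 3]
r2 m[φ3→fog] = [4, 3]
r2 m[φ4→wet] = [6, 6]
r2 m[φ5→wind] = [7, 3]
r2 m[wet→φ0] = [6, 6]
r2 m[wet→φ4] = [8, 9]
r2 m[sun→φ3] = [1, 1]
r2 m[rain→φ1] = [13, 9]
r2 m[rain→φ2] = [12, 10]
r2 m[fog→φ2] = [4, 3]
r2 m[fog→φ3] = [9, 13]
r2 m[wind→φ0] = [77, 33]
r2 m[wind→φ1] = [56, 27]
r2 m[wind→φ5] = [88, 99]
r3 m[φ0→wet] = [308, 605]
r3 m[φ0→wind] = [48, 54]
r3 m[φ1→rain] = [440, 473]
r3 m[φ1→wind] = [115, 131]
r3 m[φ2→rain] = [46, 29]
r3 m[φ2→fog] = [104, 142]
r3 m[φ3→sun] = [40, 35]
r3 m[φ3→fog] = [4, 3]
r3 m[φ4→wet] = [6, 6]
r3 m[φ5→wind] = [7, 3]
r3 m[wet→φ0] = [6, 6]
r3 m[wet→φ4] = [8, 9]
r3 m[sun→φ3] = [1, 1]
r3 m[rain→φ1] = [13, 9]
r3 m[rain→φ2] = [12, 10]
r3 m[fog→φ2] = [4, 3]
r3 m[fog→φ3] = [9, 13]
r3 m[wind→φ0] = [77, 33]
r3 m[wind→φ1] = [56, 27]
r3 m[wind→φ5] = [88, 99]
r4 m[φ0→wet] = [308, 605]
r4 m[φ0→wind] = [48, 54]
r4 m[φ1→rain] = [440, 473]
r4 m[φ1→wind] = [115, 131]
r4 m[φ2→rain] = [46, 29]
r4 m[φ2→fog] = [104, 142]
r4 m[φ3→sun] = [40, 35]
r4 m[φ3→fog] = [4, 3]
r4 m[φ4→wet] = [6, 6]
r4 m[φ5→wind] = [7, 3]
r4 m[wet→φ0] = [6, 6]
r4 m[wet→φ4] = [308, 605]
r4 m[sun→φ3] = [1, 1]
r4 m[rain→φ1] = [46, 29]
r4 m[rain→φ2] = [440, 473]
r4 m[fog→φ2] = [4, 3]
r4 m[fog→φ3] = [104, 142]
r4 m[wind→φ0] = [805, 393]
r4 m[wind→φ1] = [336, 162]
r4 m[wind→φ5] = [5520, 7074]
r5 m[φ0→wet] = [3556, 6421]
r5 m[φ0→wind] = [48, 54]
r5 m[φ1→rain] = [2640, 2838]
r5 m[φ1→wind] = [387, 455]
r5 m[φ2→rain] = [46, 29]
r5 m[φ2→fog] = [4026, 5951]
r5 m[φ3→sun] = [454, 388]
r5 m[φ3→fog] = [4, 3]
r5 m[φ4→wet] = [6, 6]
r5 m[φ5→wind] = [7, 3]
r5 m[wet→φ0] = [6, 6]
r5 m[wet→φ4] = [308, 605]
r5 m[sun→φ3] = [1, 1]
r5 m[rain→φ1] = [46, 29]
r5 m[rain→φ2] = [440, 473]
r5 m[fog→φ2] = [4, 3]
r5 m[fog→φ3] = [104, 142]
r5 m[wind→φ0] = [805, 393]
r5 m[wind→φ1] = [336, 162]
r5 m[wind→φ5] = [5520, 7074]
r6 m[φ0→wet] = [3556, 6421]
r6 m[φ0→wind] = [48, 54]
r6 m[φ1→rain] = [2640, 2838]
r6 m[φ1→wind] = [387, 455]
r6 m[φ2→rain] = [46, 29]
r6 m[φ2→fog] = [4026, 5951]
r6 m[φ3→sun] = [454, 388]
r6 m[φ3→fog] = [4, 3]
r6 m[φ4→wet] = [6, 6]
r6 m[φ5→wind] = [7, 3]
r6 m[wet→φ0] = [6, 6]
r6 m[wet→φ4] = [3556, 6421]
r6 m[sun→φ3] = [1, 1]
r6 m[rain→φ1] = [46, 29]
r6 m[rain→φ2] = [2640, 2838]
r6 m[fog→φ2] = [4, 3]
r6 m[fog→φ3] = [4026, 5951]
r6 m[wind→φ0] = [2709, 1365]
r6 m[wind→φ1] = [336, 162]
r6 m[wind→φ5] = [18576, 24570]
r7 m[φ0→wet] = [12264, 21693]
r7 m[φ0→wind] = [48, 54]
r7 m[φ1→rain] = [2640, 2838]
r7 m[φ1→wind] = [387, 455]
r7 m[φ2→rain] = [46, 29]
r7 m[φ2→fog] = [24156, 35706]
r7 m[φ3→sun] = [18029, 15928]
r7 m[φ3→fog] = [4, 3]
r7 m[φ4→wet] = [6, 6]
r7 m[φ5→wind] = [7, 3]
r7 m[wet→φ0] = [6, 6]
r7 m[wet→φ4] = [3556, 6421]
r7 m[sun→φ3] = [1, 1]
r7 m[rain→φ1] = [46, 29]
r7 m[rain→φ2] = [2640, 2838]
r7 m[fog→φ2] = [4, 3]
r7 m[fog→φ3] = [4026, 5951]
r7 m[wind→φ0] = [2709, 1365]
r7 m[wind→φ1] = [336, 162]
r7 m[wind→φ5] = [18576, 24570]
r8 m[φ0→wet] = [12264, 21693]
r8 m[φ0→wind] = [48, 54]
r8 m[φ1→rain] = [2640, 2838]
r8 m[φ1→wind] = [387, 455]
r8 m[φ2→rain] = [46, 29]
r8 m[φ2→fog] = [24156, 35706]
r8 m[φ3→sun] = [18029, 15928]
r8 m[φ3→fog] = [4, 3]
r8 m[φ4→wet] = [6, 6]
r8 m[φ5→wind] = [7, 3]
r8 m[wet→φ0] = [6, 6]
r8 m[wet→φ4] = [12264, 21693]
r8 m[sun→φ3] = [1, 1]
r8 m[rain→φ1] = [46, 29]
r8 m[rain→φ2] = [2640, 2838]
r8 m[fog→φ2] = [4, 3]
r8 m[fog→φ3] = [24156, 35706]
r8 m[wind→φ0] = [2709, 1365]
r8 m[wind→φ1] = [336, 162]
r8 m[wind→φ5] = [18576, 24570]
r9 m[φ0→wet] = [12264, 21693]
r9 m[φ0→wind] = [48, 54]
r9 m[φ1→rain] = [2640, 2838]
r9 m[φ1→wind] = [387, 455]
r9 m[φ2→rain] = [46, 29]
r9 m[φ2→fog] = [24156, 35706]
r9 m[φ3→sun] = [108174, 95568]
r9 m[φ3→fog] = [4, 3]
r9 m[φ4→wet] = [6, 6]
r9 m[φ5→wind] = [7, 3]
r9 m[wet→φ0] = [6, 6]
r9 m[wet→φ4] = [12264, 21693]
r9 m[sun→φ3] = [1, 1]
r9 m[rain→φ1] = [46, 29]
r9 m[rain→φ2] = [2640, 2838]
r9 m[fog→φ2] = [4, 3]
r9 m[fog→φ3] = [24156, 35706]
r9 m[wind→φ0] = [2709, 1365]
r9 m[wind→φ1] = [336, 162]
r9 m[wind→φ5] = [18576, 24570]
r10 m[φ0→wet] = [12264, 21693]
r10 m[φ0→wind] = [48, 54]
r10 m[φ1→rain] = [2640, 2838]
r10 m[φ1→wind] = [387, 455]
r10 m[φ2→rain] = [46, 29]
r10 m[φ2→fog] = [24156, 35706]
r10 m[φ3→sun] = [108174, 95568]
r10 m[φ3→fog] = [4, 3]
r10 m[φ4→wet] = [6, 6]
r10 m[φ5→wind] = [7, 3]
r10 m[wet→φ0] = [6, 6]
r10 m[wet→φ4] = [12264, 21693]
r10 m[sun→φ3] = [1, 1]
r10 m[rain→φ1] = [46, 29]
r10 m[rain→φ2] = [2640, 2838]
r10 m[fog→φ2] = [4, 3]
r10 m[fog→φ3] = [24156, 35706]
r10 m[wind→φ0] = [2709, 1365]
r10 m[wind→φ1] = [336, 162]
r10 m[wind→φ5] = [18576, 24570]
fixed point reached at round 10
b[sun] = ⊗ incoming = [108174, 95568]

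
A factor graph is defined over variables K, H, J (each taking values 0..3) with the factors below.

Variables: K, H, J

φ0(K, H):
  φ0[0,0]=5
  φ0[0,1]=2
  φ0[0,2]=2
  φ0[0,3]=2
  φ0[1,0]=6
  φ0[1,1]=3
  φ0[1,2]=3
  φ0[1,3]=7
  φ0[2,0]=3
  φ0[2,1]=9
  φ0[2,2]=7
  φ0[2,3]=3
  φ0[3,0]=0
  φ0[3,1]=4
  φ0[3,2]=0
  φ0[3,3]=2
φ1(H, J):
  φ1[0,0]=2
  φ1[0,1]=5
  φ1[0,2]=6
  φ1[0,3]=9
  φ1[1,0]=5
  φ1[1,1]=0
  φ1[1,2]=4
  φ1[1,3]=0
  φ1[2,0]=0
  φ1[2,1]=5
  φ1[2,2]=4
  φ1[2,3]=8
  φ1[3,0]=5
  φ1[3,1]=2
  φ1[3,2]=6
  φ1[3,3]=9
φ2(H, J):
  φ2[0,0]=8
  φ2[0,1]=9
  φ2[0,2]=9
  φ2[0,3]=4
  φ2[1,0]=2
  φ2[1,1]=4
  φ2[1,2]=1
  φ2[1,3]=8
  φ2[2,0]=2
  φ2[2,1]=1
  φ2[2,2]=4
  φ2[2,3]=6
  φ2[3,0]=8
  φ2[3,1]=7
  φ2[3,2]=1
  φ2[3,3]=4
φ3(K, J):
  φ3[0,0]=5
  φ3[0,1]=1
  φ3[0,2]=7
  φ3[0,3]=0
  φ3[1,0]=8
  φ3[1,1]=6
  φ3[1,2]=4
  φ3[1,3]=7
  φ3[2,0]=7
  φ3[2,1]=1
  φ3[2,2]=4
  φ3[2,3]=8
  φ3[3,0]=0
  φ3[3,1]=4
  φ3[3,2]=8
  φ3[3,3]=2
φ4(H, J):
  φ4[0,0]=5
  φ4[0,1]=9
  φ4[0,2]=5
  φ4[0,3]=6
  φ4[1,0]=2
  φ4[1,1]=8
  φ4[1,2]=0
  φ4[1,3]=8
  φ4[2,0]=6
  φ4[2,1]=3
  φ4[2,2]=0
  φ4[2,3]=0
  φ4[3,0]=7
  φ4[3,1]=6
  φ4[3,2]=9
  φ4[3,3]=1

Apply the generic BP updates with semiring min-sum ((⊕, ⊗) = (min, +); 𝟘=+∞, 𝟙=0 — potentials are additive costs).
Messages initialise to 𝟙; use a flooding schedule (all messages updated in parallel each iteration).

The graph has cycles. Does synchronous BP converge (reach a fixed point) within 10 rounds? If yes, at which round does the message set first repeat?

init: all messages = 𝟙 over 4 values
r1 m[φ0→K] = [2, 3, 3, 0]
r1 m[φ0→H] = [0, 2, 0, 2]
r1 m[φ1→H] = [2, 0, 0, 2]
r1 m[φ1→J] = [0, 0, 4, 0]
r1 m[φ2→H] = [4, 1, 1, 1]
r1 m[φ2→J] = [2, 1, 1, 4]
r1 m[φ3→K] = [0, 4, 1, 0]
r1 m[φ3→J] = [0, 1, 4, 0]
r1 m[φ4→H] = [5, 0, 0, 1]
r1 m[φ4→J] = [2, 3, 0, 0]
r1 m[K→φ0] = [0, 0, 0, 0]
r1 m[K→φ3] = [0, 0, 0, 0]
r1 m[H→φ0] = [0, 0, 0, 0]
r1 m[H→φ1] = [0, 0, 0, 0]
r1 m[H→φ2] = [0, 0, 0, 0]
r1 m[H→φ4] = [0, 0, 0, 0]
r1 m[J→φ1] = [0, 0, 0, 0]
r1 m[J→φ2] = [0, 0, 0, 0]
r1 m[J→φ3] = [0, 0, 0, 0]
r1 m[J→φ4] = [0, 0, 0, 0]
r2 m[φ0→K] = [2, 3, 3, 0]
r2 m[φ0→H] = [0, 2, 0, 2]
r2 m[φ1→H] = [2, 0, 0, 2]
r2 m[φ1→J] = [0, 0, 4, 0]
r2 m[φ2→H] = [4, 1, 1, 1]
r2 m[φ2→J] = [2, 1, 1, 4]
r2 m[φ3→K] = [0, 4, 1, 0]
r2 m[φ3→J] = [0, 1, 4, 0]
r2 m[φ4→H] = [5, 0, 0, 1]
r2 m[φ4→J] = [2, 3, 0, 0]
r2 m[K→φ0] = [0, 4, 1, 0]
r2 m[K→φ3] = [2, 3, 3, 0]
r2 m[H→φ0] = [11, 1, 1, 4]
r2 m[H→φ1] = [9, 3, 1, 4]
r2 m[H→φ2] = [7, 2, 0, 5]
r2 m[H→φ4] = [6, 3, 1, 5]
r2 m[J→φ1] = [4, 5, 5, 4]
r2 m[J→φ2] = [2, 4, 8, 0]
r2 m[J→φ3] = [4, 4, 5, 4]
r2 m[J→φ4] = [2, 2, 9, 4]
r3 m[φ0→K] = [3, 4, 7, 1]
r3 m[φ0→H] = [0, 2, 0, 2]
r3 m[φ1→H] = [6, 4, 4, 7]
r3 m[φ1→J] = [1, 3, 5, 3]
r3 m[φ2→H] = [4, 4, 4, 4]
r3 m[φ2→J] = [2, 1, 3, 6]
r3 m[φ3→K] = [4, 9, 5, 4]
r3 m[φ3→J] = [0, 3, 7, 2]
r3 m[φ4→H] = [7, 4, 4, 5]
r3 m[φ4→J] = [5, 4, 1, 1]
r3 m[K→φ0] = [0, 4, 1, 0]
r3 m[K→φ3] = [2, 3, 3, 0]
r3 m[H→φ0] = [11, 1, 1, 4]
r3 m[H→φ1] = [9, 3, 1, 4]
r3 m[H→φ2] = [7, 2, 0, 5]
r3 m[H→φ4] = [6, 3, 1, 5]
r3 m[J→φ1] = [4, 5, 5, 4]
r3 m[J→φ2] = [2, 4, 8, 0]
r3 m[J→φ3] = [4, 4, 5, 4]
r3 m[J→φ4] = [2, 2, 9, 4]
r4 m[φ0→K] = [3, 4, 7, 1]
r4 m[φ0→H] = [0, 2, 0, 2]
r4 m[φ1→H] = [6, 4, 4, 7]
r4 m[φ1→J] = [1, 3, 5, 3]
r4 m[φ2→H] = [4, 4, 4, 4]
r4 m[φ2→J] = [2, 1, 3, 6]
r4 m[φ3→K] = [4, 9, 5, 4]
r4 m[φ3→J] = [0, 3, 7, 2]
r4 m[φ4→H] = [7, 4, 4, 5]
r4 m[φ4→J] = [5, 4, 1, 1]
r4 m[K→φ0] = [4, 9, 5, 4]
r4 m[K→φ3] = [3, 4, 7, 1]
r4 m[H→φ0] = [17, 12, 12, 16]
r4 m[H→φ1] = [11, 10, 8, 11]
r4 m[H→φ2] = [13, 10, 8, 14]
r4 m[H→φ4] = [10, 10, 8, 13]
r4 m[J→φ1] = [7, 8, 11, 9]
r4 m[J→φ2] = [6, 10, 13, 6]
r4 m[J→φ3] = [8, 8, 9, 10]
r4 m[J→φ4] = [3, 7, 15, 11]
r5 m[φ0→K] = [14, 15, 19, 12]
r5 m[φ0→H] = [4, 6, 4, 6]
r5 m[φ1→H] = [9, 8, 7, 10]
r5 m[φ1→J] = [8, 10, 12, 10]
r5 m[φ2→H] = [10, 8, 8, 10]
r5 m[φ2→J] = [10, 9, 11, 14]
r5 m[φ3→K] = [9, 13, 9, 8]
r5 m[φ3→J] = [1, 4, 8, 3]
r5 m[φ4→H] = [8, 5, 9, 10]
r5 m[φ4→J] = [12, 11, 8, 8]
r5 m[K→φ0] = [4, 9, 5, 4]
r5 m[K→φ3] = [3, 4, 7, 1]
r5 m[H→φ0] = [17, 12, 12, 16]
r5 m[H→φ1] = [11, 10, 8, 11]
r5 m[H→φ2] = [13, 10, 8, 14]
r5 m[H→φ4] = [10, 10, 8, 13]
r5 m[J→φ1] = [7, 8, 11, 9]
r5 m[J→φ2] = [6, 10, 13, 6]
r5 m[J→φ3] = [8, 8, 9, 10]
r5 m[J→φ4] = [3, 7, 15, 11]
r6 m[φ0→K] = [14, 15, 19, 12]
r6 m[φ0→H] = [4, 6, 4, 6]
r6 m[φ1→H] = [9, 8, 7, 10]
r6 m[φ1→J] = [8, 10, 12, 10]
r6 m[φ2→H] = [10, 8, 8, 10]
r6 m[φ2→J] = [10, 9, 11, 14]
r6 m[φ3→K] = [9, 13, 9, 8]
r6 m[φ3→J] = [1, 4, 8, 3]
r6 m[φ4→H] = [8, 5, 9, 10]
r6 m[φ4→J] = [12, 11, 8, 8]
r6 m[K→φ0] = [9, 13, 9, 8]
r6 m[K→φ3] = [14, 15, 19, 12]
r6 m[H→φ0] = [27, 21, 24, 30]
r6 m[H→φ1] = [22, 19, 21, 26]
r6 m[H→φ2] = [21, 19, 20, 26]
r6 m[H→φ4] = [23, 22, 19, 26]
r6 m[J→φ1] = [23, 24, 27, 25]
r6 m[J→φ2] = [21, 25, 28, 21]
r6 m[J→φ3] = [30, 30, 31, 32]
r6 m[J→φ4] = [19, 23, 31, 27]
r7 m[φ0→K] = [23, 24, 30, 24]
r7 m[φ0→H] = [8, 11, 8, 10]
r7 m[φ1→H] = [25, 24, 23, 26]
r7 m[φ1→J] = [21, 19, 23, 19]
r7 m[φ2→H] = [25, 23, 23, 25]
r7 m[φ2→J] = [21, 21, 20, 25]
r7 m[φ3→K] = [31, 35, 31, 30]
r7 m[φ3→J] = [12, 15, 19, 14]
r7 m[φ4→H] = [24, 21, 25, 26]
r7 m[φ4→J] = [24, 22, 19, 19]
r7 m[K→φ0] = [9, 13, 9, 8]
r7 m[K→φ3] = [14, 15, 19, 12]
r7 m[H→φ0] = [27, 21, 24, 30]
r7 m[H→φ1] = [22, 19, 21, 26]
r7 m[H→φ2] = [21, 19, 20, 26]
r7 m[H→φ4] = [23, 22, 19, 26]
r7 m[J→φ1] = [23, 24, 27, 25]
r7 m[J→φ2] = [21, 25, 28, 21]
r7 m[J→φ3] = [30, 30, 31, 32]
r7 m[J→φ4] = [19, 23, 31, 27]
r8 m[φ0→K] = [23, 24, 30, 24]
r8 m[φ0→H] = [8, 11, 8, 10]
r8 m[φ1→H] = [25, 24, 23, 26]
r8 m[φ1→J] = [21, 19, 23, 19]
r8 m[φ2→H] = [25, 23, 23, 25]
r8 m[φ2→J] = [21, 21, 20, 25]
r8 m[φ3→K] = [31, 35, 31, 30]
r8 m[φ3→J] = [12, 15, 19, 14]
r8 m[φ4→H] = [24, 21, 25, 26]
r8 m[φ4→J] = [24, 22, 19, 19]
r8 m[K→φ0] = [31, 35, 31, 30]
r8 m[K→φ3] = [23, 24, 30, 24]
r8 m[H→φ0] = [74, 68, 71, 77]
r8 m[H→φ1] = [57, 55, 56, 61]
r8 m[H→φ2] = [57, 56, 56, 62]
r8 m[H→φ4] = [58, 58, 54, 61]
r8 m[J→φ1] = [57, 58, 58, 58]
r8 m[J→φ2] = [57, 56, 61, 52]
r8 m[J→φ3] = [66, 62, 62, 63]
r8 m[J→φ4] = [54, 55, 62, 58]
r9 m[φ0→K] = [70, 71, 77, 71]
r9 m[φ0→H] = [30, 33, 30, 32]
r9 m[φ1→H] = [59, 58, 57, 60]
r9 m[φ1→J] = [56, 55, 59, 55]
r9 m[φ2→H] = [56, 59, 57, 56]
r9 m[φ2→J] = [58, 57, 57, 61]
r9 m[φ3→K] = [63, 66, 63, 65]
r9 m[φ3→J] = [24, 24, 28, 23]
r9 m[φ4→H] = [59, 56, 58, 59]
r9 m[φ4→J] = [60, 57, 54, 54]
r9 m[K→φ0] = [31, 35, 31, 30]
r9 m[K→φ3] = [23, 24, 30, 24]
r9 m[H→φ0] = [74, 68, 71, 77]
r9 m[H→φ1] = [57, 55, 56, 61]
r9 m[H→φ2] = [57, 56, 56, 62]
r9 m[H→φ4] = [58, 58, 54, 61]
r9 m[J→φ1] = [57, 58, 58, 58]
r9 m[J→φ2] = [57, 56, 61, 52]
r9 m[J→φ3] = [66, 62, 62, 63]
r9 m[J→φ4] = [54, 55, 62, 58]
r10 m[φ0→K] = [70, 71, 77, 71]
r10 m[φ0→H] = [30, 33, 30, 32]
r10 m[φ1→H] = [59, 58, 57, 60]
r10 m[φ1→J] = [56, 55, 59, 55]
r10 m[φ2→H] = [56, 59, 57, 56]
r10 m[φ2→J] = [58, 57, 57, 61]
r10 m[φ3→K] = [63, 66, 63, 65]
r10 m[φ3→J] = [24, 24, 28, 23]
r10 m[φ4→H] = [59, 56, 58, 59]
r10 m[φ4→J] = [60, 57, 54, 54]
r10 m[K→φ0] = [63, 66, 63, 65]
r10 m[K→φ3] = [70, 71, 77, 71]
r10 m[H→φ0] = [174, 173, 172, 175]
r10 m[H→φ1] = [145, 148, 145, 147]
r10 m[H→φ2] = [148, 147, 145, 151]
r10 m[H→φ4] = [145, 150, 144, 148]
r10 m[J→φ1] = [142, 138, 139, 138]
r10 m[J→φ2] = [140, 136, 141, 132]
r10 m[J→φ3] = [174, 169, 170, 170]
r10 m[J→φ4] = [138, 136, 144, 139]
no fixed point within 10 rounds

NOT CONVERGED within 10 rounds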